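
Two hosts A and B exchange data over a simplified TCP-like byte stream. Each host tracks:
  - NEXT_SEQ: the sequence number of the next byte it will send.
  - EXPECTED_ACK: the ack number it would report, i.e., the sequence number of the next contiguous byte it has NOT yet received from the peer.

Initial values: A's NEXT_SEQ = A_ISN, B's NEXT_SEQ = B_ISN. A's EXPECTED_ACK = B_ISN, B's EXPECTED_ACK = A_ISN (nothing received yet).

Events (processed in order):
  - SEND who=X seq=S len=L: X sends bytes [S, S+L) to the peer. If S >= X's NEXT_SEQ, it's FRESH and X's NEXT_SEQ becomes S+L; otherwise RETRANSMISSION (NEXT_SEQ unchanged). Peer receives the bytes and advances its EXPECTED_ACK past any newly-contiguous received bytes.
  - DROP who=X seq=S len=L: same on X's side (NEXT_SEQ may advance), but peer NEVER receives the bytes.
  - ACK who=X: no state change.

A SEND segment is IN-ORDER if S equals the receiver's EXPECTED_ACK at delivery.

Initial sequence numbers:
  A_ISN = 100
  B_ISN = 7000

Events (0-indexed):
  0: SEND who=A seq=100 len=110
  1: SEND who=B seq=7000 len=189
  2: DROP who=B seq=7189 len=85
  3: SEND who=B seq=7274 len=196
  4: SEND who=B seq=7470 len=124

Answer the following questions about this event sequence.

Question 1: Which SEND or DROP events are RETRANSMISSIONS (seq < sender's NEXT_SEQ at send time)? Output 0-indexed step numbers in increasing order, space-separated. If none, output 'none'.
Answer: none

Derivation:
Step 0: SEND seq=100 -> fresh
Step 1: SEND seq=7000 -> fresh
Step 2: DROP seq=7189 -> fresh
Step 3: SEND seq=7274 -> fresh
Step 4: SEND seq=7470 -> fresh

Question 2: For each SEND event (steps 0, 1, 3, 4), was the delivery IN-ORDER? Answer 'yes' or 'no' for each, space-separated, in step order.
Step 0: SEND seq=100 -> in-order
Step 1: SEND seq=7000 -> in-order
Step 3: SEND seq=7274 -> out-of-order
Step 4: SEND seq=7470 -> out-of-order

Answer: yes yes no no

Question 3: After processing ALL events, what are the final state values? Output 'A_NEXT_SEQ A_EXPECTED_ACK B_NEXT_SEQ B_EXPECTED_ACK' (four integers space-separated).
After event 0: A_seq=210 A_ack=7000 B_seq=7000 B_ack=210
After event 1: A_seq=210 A_ack=7189 B_seq=7189 B_ack=210
After event 2: A_seq=210 A_ack=7189 B_seq=7274 B_ack=210
After event 3: A_seq=210 A_ack=7189 B_seq=7470 B_ack=210
After event 4: A_seq=210 A_ack=7189 B_seq=7594 B_ack=210

Answer: 210 7189 7594 210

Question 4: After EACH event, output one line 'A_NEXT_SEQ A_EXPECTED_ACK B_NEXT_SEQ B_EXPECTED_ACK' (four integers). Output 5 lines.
210 7000 7000 210
210 7189 7189 210
210 7189 7274 210
210 7189 7470 210
210 7189 7594 210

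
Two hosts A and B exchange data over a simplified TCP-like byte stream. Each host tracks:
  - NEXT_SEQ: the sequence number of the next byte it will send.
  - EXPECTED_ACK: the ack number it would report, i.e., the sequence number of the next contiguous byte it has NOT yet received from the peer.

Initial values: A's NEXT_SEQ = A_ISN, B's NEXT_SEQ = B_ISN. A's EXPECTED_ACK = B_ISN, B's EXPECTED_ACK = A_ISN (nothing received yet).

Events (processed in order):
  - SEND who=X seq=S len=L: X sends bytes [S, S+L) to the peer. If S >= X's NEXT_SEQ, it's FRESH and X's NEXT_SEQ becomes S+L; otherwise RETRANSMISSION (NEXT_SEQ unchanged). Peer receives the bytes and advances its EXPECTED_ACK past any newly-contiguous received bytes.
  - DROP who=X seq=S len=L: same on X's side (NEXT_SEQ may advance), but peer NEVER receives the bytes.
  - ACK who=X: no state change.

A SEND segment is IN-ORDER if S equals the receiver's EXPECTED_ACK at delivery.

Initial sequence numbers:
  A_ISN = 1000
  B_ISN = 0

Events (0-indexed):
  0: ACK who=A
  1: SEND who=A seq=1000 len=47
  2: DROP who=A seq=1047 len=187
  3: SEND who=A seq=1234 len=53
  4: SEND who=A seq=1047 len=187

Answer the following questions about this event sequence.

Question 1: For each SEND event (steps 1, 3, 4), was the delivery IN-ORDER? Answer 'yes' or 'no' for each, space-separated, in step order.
Answer: yes no yes

Derivation:
Step 1: SEND seq=1000 -> in-order
Step 3: SEND seq=1234 -> out-of-order
Step 4: SEND seq=1047 -> in-order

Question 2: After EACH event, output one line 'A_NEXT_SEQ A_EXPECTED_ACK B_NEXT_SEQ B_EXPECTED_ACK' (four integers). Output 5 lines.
1000 0 0 1000
1047 0 0 1047
1234 0 0 1047
1287 0 0 1047
1287 0 0 1287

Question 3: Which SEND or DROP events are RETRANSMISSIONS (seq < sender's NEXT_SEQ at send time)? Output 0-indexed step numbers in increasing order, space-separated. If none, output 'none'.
Step 1: SEND seq=1000 -> fresh
Step 2: DROP seq=1047 -> fresh
Step 3: SEND seq=1234 -> fresh
Step 4: SEND seq=1047 -> retransmit

Answer: 4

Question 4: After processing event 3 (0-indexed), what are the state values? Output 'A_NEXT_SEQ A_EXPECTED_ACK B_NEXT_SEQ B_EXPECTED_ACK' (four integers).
After event 0: A_seq=1000 A_ack=0 B_seq=0 B_ack=1000
After event 1: A_seq=1047 A_ack=0 B_seq=0 B_ack=1047
After event 2: A_seq=1234 A_ack=0 B_seq=0 B_ack=1047
After event 3: A_seq=1287 A_ack=0 B_seq=0 B_ack=1047

1287 0 0 1047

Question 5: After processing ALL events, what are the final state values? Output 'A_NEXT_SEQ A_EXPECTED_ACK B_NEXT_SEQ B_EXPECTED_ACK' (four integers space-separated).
After event 0: A_seq=1000 A_ack=0 B_seq=0 B_ack=1000
After event 1: A_seq=1047 A_ack=0 B_seq=0 B_ack=1047
After event 2: A_seq=1234 A_ack=0 B_seq=0 B_ack=1047
After event 3: A_seq=1287 A_ack=0 B_seq=0 B_ack=1047
After event 4: A_seq=1287 A_ack=0 B_seq=0 B_ack=1287

Answer: 1287 0 0 1287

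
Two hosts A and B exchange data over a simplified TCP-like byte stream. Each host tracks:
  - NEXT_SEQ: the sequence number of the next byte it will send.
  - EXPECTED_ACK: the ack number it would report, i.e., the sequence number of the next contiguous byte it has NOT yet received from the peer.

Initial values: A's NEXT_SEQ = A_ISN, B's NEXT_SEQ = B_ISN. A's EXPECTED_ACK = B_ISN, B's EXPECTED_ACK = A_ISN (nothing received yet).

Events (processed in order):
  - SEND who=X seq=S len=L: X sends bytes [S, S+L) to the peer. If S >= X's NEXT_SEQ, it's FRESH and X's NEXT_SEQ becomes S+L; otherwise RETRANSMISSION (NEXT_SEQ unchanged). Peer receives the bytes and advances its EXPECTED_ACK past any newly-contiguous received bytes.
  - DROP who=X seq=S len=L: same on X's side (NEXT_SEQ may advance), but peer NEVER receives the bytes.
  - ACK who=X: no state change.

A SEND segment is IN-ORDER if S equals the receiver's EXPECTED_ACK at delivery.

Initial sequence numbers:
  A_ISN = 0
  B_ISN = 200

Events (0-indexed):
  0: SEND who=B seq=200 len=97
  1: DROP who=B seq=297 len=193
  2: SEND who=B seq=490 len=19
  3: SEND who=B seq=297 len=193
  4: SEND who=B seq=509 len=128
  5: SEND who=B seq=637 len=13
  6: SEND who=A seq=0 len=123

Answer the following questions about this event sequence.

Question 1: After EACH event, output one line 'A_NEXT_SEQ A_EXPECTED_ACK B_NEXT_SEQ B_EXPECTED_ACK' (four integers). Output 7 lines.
0 297 297 0
0 297 490 0
0 297 509 0
0 509 509 0
0 637 637 0
0 650 650 0
123 650 650 123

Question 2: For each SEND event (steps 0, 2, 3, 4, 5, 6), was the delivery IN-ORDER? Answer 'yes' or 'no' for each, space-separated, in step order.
Step 0: SEND seq=200 -> in-order
Step 2: SEND seq=490 -> out-of-order
Step 3: SEND seq=297 -> in-order
Step 4: SEND seq=509 -> in-order
Step 5: SEND seq=637 -> in-order
Step 6: SEND seq=0 -> in-order

Answer: yes no yes yes yes yes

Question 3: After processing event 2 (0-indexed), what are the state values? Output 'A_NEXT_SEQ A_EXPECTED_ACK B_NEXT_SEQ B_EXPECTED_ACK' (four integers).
After event 0: A_seq=0 A_ack=297 B_seq=297 B_ack=0
After event 1: A_seq=0 A_ack=297 B_seq=490 B_ack=0
After event 2: A_seq=0 A_ack=297 B_seq=509 B_ack=0

0 297 509 0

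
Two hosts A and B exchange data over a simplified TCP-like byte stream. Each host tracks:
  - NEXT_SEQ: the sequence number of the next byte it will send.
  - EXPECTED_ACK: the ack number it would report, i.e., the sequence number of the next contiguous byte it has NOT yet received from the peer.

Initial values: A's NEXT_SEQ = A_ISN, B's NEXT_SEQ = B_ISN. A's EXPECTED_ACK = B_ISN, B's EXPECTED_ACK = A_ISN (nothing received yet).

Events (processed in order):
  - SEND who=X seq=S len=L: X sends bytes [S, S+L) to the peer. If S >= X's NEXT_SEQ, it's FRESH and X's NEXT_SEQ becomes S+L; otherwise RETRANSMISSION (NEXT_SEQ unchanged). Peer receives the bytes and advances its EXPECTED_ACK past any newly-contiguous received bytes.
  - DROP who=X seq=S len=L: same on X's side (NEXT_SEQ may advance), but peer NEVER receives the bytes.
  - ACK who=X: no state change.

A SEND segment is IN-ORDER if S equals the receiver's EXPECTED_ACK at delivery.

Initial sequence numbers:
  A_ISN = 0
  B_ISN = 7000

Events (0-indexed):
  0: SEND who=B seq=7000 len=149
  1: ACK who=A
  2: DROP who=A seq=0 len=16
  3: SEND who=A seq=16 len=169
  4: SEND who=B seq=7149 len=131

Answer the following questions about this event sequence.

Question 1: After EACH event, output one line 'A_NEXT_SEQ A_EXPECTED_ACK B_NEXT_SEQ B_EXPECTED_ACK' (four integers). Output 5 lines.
0 7149 7149 0
0 7149 7149 0
16 7149 7149 0
185 7149 7149 0
185 7280 7280 0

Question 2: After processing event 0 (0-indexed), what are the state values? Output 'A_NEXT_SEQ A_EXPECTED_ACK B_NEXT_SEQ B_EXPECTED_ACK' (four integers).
After event 0: A_seq=0 A_ack=7149 B_seq=7149 B_ack=0

0 7149 7149 0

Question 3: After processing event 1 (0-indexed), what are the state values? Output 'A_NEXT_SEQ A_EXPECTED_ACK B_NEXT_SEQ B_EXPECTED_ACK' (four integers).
After event 0: A_seq=0 A_ack=7149 B_seq=7149 B_ack=0
After event 1: A_seq=0 A_ack=7149 B_seq=7149 B_ack=0

0 7149 7149 0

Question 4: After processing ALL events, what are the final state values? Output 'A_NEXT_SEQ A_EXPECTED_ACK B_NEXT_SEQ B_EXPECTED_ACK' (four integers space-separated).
After event 0: A_seq=0 A_ack=7149 B_seq=7149 B_ack=0
After event 1: A_seq=0 A_ack=7149 B_seq=7149 B_ack=0
After event 2: A_seq=16 A_ack=7149 B_seq=7149 B_ack=0
After event 3: A_seq=185 A_ack=7149 B_seq=7149 B_ack=0
After event 4: A_seq=185 A_ack=7280 B_seq=7280 B_ack=0

Answer: 185 7280 7280 0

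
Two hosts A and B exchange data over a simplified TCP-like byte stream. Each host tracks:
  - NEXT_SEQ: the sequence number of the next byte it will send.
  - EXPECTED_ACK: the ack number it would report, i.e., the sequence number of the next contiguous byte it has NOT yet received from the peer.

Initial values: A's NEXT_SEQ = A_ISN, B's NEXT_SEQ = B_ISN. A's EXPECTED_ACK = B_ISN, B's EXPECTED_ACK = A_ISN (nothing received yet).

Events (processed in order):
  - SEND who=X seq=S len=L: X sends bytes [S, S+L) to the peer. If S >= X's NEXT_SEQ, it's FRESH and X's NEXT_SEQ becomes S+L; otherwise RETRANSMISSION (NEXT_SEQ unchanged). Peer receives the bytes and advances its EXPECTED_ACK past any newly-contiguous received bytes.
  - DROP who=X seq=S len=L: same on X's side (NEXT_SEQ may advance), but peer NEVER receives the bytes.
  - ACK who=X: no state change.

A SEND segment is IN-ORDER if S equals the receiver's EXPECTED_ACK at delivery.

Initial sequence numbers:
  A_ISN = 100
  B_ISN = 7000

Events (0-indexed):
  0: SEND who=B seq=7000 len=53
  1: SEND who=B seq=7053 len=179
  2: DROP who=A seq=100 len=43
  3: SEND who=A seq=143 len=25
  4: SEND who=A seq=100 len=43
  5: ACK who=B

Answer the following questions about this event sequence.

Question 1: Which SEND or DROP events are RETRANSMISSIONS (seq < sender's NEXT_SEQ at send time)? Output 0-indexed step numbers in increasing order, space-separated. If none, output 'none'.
Answer: 4

Derivation:
Step 0: SEND seq=7000 -> fresh
Step 1: SEND seq=7053 -> fresh
Step 2: DROP seq=100 -> fresh
Step 3: SEND seq=143 -> fresh
Step 4: SEND seq=100 -> retransmit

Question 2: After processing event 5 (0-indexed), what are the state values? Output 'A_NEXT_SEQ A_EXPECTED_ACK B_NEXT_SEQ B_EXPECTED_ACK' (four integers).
After event 0: A_seq=100 A_ack=7053 B_seq=7053 B_ack=100
After event 1: A_seq=100 A_ack=7232 B_seq=7232 B_ack=100
After event 2: A_seq=143 A_ack=7232 B_seq=7232 B_ack=100
After event 3: A_seq=168 A_ack=7232 B_seq=7232 B_ack=100
After event 4: A_seq=168 A_ack=7232 B_seq=7232 B_ack=168
After event 5: A_seq=168 A_ack=7232 B_seq=7232 B_ack=168

168 7232 7232 168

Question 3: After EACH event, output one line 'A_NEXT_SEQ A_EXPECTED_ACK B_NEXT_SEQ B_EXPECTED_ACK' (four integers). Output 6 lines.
100 7053 7053 100
100 7232 7232 100
143 7232 7232 100
168 7232 7232 100
168 7232 7232 168
168 7232 7232 168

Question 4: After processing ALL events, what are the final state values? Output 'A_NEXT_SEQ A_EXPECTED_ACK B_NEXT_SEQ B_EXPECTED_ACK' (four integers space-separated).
Answer: 168 7232 7232 168

Derivation:
After event 0: A_seq=100 A_ack=7053 B_seq=7053 B_ack=100
After event 1: A_seq=100 A_ack=7232 B_seq=7232 B_ack=100
After event 2: A_seq=143 A_ack=7232 B_seq=7232 B_ack=100
After event 3: A_seq=168 A_ack=7232 B_seq=7232 B_ack=100
After event 4: A_seq=168 A_ack=7232 B_seq=7232 B_ack=168
After event 5: A_seq=168 A_ack=7232 B_seq=7232 B_ack=168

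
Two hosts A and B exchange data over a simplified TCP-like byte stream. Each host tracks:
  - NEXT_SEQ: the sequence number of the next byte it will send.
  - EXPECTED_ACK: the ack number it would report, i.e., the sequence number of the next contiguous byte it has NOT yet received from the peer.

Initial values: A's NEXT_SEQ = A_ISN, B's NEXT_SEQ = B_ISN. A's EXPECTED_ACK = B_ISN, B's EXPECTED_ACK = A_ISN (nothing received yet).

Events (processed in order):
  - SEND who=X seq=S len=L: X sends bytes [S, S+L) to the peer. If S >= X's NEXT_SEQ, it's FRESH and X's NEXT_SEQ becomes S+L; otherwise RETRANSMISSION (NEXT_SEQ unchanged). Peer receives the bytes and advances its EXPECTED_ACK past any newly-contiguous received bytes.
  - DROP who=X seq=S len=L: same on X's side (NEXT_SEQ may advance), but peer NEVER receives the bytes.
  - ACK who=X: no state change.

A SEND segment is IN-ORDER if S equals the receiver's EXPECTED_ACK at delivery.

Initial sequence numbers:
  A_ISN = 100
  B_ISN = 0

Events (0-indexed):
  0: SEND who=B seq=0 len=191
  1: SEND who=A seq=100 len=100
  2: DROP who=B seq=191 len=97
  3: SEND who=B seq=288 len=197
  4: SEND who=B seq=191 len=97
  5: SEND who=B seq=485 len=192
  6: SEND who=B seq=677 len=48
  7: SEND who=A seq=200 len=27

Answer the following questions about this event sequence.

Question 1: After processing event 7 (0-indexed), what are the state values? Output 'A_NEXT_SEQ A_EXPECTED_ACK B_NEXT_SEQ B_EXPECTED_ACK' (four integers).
After event 0: A_seq=100 A_ack=191 B_seq=191 B_ack=100
After event 1: A_seq=200 A_ack=191 B_seq=191 B_ack=200
After event 2: A_seq=200 A_ack=191 B_seq=288 B_ack=200
After event 3: A_seq=200 A_ack=191 B_seq=485 B_ack=200
After event 4: A_seq=200 A_ack=485 B_seq=485 B_ack=200
After event 5: A_seq=200 A_ack=677 B_seq=677 B_ack=200
After event 6: A_seq=200 A_ack=725 B_seq=725 B_ack=200
After event 7: A_seq=227 A_ack=725 B_seq=725 B_ack=227

227 725 725 227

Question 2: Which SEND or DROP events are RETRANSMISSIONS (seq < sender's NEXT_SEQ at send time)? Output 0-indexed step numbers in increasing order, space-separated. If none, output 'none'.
Answer: 4

Derivation:
Step 0: SEND seq=0 -> fresh
Step 1: SEND seq=100 -> fresh
Step 2: DROP seq=191 -> fresh
Step 3: SEND seq=288 -> fresh
Step 4: SEND seq=191 -> retransmit
Step 5: SEND seq=485 -> fresh
Step 6: SEND seq=677 -> fresh
Step 7: SEND seq=200 -> fresh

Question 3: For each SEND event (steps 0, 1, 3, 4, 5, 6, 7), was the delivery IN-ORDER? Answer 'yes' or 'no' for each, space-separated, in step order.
Answer: yes yes no yes yes yes yes

Derivation:
Step 0: SEND seq=0 -> in-order
Step 1: SEND seq=100 -> in-order
Step 3: SEND seq=288 -> out-of-order
Step 4: SEND seq=191 -> in-order
Step 5: SEND seq=485 -> in-order
Step 6: SEND seq=677 -> in-order
Step 7: SEND seq=200 -> in-order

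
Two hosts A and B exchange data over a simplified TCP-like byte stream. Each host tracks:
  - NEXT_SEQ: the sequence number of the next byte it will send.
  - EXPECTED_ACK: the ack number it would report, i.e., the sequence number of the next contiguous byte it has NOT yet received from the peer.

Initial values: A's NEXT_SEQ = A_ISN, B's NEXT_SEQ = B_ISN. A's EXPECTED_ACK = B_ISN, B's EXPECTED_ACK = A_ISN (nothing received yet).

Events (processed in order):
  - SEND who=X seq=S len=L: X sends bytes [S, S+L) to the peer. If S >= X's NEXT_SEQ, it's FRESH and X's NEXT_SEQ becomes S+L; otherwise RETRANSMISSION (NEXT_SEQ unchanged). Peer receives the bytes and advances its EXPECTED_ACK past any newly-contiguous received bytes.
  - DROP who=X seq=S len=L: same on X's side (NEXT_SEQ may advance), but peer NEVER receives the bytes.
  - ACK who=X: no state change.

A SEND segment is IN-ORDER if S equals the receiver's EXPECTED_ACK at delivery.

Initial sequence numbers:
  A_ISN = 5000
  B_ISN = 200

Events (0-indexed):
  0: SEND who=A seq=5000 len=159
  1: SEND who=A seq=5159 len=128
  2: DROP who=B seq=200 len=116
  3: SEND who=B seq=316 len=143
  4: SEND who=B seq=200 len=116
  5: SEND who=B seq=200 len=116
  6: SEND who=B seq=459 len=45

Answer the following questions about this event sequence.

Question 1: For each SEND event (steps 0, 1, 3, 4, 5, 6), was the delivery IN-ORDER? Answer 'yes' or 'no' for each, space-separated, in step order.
Answer: yes yes no yes no yes

Derivation:
Step 0: SEND seq=5000 -> in-order
Step 1: SEND seq=5159 -> in-order
Step 3: SEND seq=316 -> out-of-order
Step 4: SEND seq=200 -> in-order
Step 5: SEND seq=200 -> out-of-order
Step 6: SEND seq=459 -> in-order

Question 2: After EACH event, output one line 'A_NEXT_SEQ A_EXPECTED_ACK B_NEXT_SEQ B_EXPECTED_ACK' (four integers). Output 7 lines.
5159 200 200 5159
5287 200 200 5287
5287 200 316 5287
5287 200 459 5287
5287 459 459 5287
5287 459 459 5287
5287 504 504 5287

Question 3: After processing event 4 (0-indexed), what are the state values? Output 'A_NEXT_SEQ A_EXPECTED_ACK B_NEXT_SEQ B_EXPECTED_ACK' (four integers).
After event 0: A_seq=5159 A_ack=200 B_seq=200 B_ack=5159
After event 1: A_seq=5287 A_ack=200 B_seq=200 B_ack=5287
After event 2: A_seq=5287 A_ack=200 B_seq=316 B_ack=5287
After event 3: A_seq=5287 A_ack=200 B_seq=459 B_ack=5287
After event 4: A_seq=5287 A_ack=459 B_seq=459 B_ack=5287

5287 459 459 5287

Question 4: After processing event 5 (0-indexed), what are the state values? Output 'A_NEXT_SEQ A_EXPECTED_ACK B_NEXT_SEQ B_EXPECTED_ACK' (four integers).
After event 0: A_seq=5159 A_ack=200 B_seq=200 B_ack=5159
After event 1: A_seq=5287 A_ack=200 B_seq=200 B_ack=5287
After event 2: A_seq=5287 A_ack=200 B_seq=316 B_ack=5287
After event 3: A_seq=5287 A_ack=200 B_seq=459 B_ack=5287
After event 4: A_seq=5287 A_ack=459 B_seq=459 B_ack=5287
After event 5: A_seq=5287 A_ack=459 B_seq=459 B_ack=5287

5287 459 459 5287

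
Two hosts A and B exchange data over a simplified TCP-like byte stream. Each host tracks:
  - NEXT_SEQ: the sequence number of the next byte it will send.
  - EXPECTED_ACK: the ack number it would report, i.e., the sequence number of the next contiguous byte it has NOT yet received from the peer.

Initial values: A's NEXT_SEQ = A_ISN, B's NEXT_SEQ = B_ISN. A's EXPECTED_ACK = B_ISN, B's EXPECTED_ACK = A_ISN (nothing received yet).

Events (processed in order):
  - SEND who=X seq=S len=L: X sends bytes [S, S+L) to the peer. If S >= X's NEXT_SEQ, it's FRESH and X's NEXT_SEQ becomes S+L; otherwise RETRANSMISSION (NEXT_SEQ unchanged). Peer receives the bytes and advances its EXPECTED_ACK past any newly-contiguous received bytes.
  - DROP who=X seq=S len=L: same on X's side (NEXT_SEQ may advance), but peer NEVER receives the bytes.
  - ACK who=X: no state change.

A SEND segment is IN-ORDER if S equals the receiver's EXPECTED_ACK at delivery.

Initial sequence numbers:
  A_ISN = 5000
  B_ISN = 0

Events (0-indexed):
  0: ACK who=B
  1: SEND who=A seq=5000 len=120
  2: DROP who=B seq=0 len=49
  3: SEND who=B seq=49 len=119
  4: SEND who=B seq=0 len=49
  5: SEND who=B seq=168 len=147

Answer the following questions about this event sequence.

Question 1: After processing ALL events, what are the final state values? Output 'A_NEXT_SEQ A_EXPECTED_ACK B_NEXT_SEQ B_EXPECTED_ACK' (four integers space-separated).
After event 0: A_seq=5000 A_ack=0 B_seq=0 B_ack=5000
After event 1: A_seq=5120 A_ack=0 B_seq=0 B_ack=5120
After event 2: A_seq=5120 A_ack=0 B_seq=49 B_ack=5120
After event 3: A_seq=5120 A_ack=0 B_seq=168 B_ack=5120
After event 4: A_seq=5120 A_ack=168 B_seq=168 B_ack=5120
After event 5: A_seq=5120 A_ack=315 B_seq=315 B_ack=5120

Answer: 5120 315 315 5120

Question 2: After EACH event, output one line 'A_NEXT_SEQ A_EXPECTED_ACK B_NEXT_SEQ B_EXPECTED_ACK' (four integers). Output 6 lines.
5000 0 0 5000
5120 0 0 5120
5120 0 49 5120
5120 0 168 5120
5120 168 168 5120
5120 315 315 5120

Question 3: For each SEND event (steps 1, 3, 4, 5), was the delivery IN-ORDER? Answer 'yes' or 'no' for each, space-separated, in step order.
Answer: yes no yes yes

Derivation:
Step 1: SEND seq=5000 -> in-order
Step 3: SEND seq=49 -> out-of-order
Step 4: SEND seq=0 -> in-order
Step 5: SEND seq=168 -> in-order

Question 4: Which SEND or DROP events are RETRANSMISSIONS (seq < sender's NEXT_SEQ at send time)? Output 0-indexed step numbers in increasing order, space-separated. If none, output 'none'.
Answer: 4

Derivation:
Step 1: SEND seq=5000 -> fresh
Step 2: DROP seq=0 -> fresh
Step 3: SEND seq=49 -> fresh
Step 4: SEND seq=0 -> retransmit
Step 5: SEND seq=168 -> fresh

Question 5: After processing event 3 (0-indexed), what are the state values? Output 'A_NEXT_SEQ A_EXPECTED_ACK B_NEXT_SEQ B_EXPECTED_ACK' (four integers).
After event 0: A_seq=5000 A_ack=0 B_seq=0 B_ack=5000
After event 1: A_seq=5120 A_ack=0 B_seq=0 B_ack=5120
After event 2: A_seq=5120 A_ack=0 B_seq=49 B_ack=5120
After event 3: A_seq=5120 A_ack=0 B_seq=168 B_ack=5120

5120 0 168 5120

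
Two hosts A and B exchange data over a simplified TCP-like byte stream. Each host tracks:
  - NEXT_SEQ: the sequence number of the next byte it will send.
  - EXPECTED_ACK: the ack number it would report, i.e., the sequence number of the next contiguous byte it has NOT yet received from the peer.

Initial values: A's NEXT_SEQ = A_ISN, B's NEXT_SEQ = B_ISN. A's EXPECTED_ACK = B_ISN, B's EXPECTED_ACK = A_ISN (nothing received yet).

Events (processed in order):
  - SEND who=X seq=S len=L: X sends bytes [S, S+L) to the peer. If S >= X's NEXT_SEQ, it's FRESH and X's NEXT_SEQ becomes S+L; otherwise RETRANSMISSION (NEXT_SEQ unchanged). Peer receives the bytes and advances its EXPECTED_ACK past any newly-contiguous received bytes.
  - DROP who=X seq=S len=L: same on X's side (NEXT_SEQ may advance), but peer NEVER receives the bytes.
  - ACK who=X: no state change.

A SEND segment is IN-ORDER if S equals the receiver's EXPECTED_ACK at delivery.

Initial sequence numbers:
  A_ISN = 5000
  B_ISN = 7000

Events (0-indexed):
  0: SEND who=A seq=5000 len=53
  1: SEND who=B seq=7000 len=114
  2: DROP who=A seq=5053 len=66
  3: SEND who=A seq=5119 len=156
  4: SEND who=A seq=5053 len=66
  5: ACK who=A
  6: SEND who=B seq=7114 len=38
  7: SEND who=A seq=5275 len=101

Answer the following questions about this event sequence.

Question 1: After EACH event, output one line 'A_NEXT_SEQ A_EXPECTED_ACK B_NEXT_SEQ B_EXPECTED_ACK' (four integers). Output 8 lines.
5053 7000 7000 5053
5053 7114 7114 5053
5119 7114 7114 5053
5275 7114 7114 5053
5275 7114 7114 5275
5275 7114 7114 5275
5275 7152 7152 5275
5376 7152 7152 5376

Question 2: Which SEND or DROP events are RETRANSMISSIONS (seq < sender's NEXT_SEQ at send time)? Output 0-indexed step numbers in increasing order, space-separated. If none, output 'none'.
Answer: 4

Derivation:
Step 0: SEND seq=5000 -> fresh
Step 1: SEND seq=7000 -> fresh
Step 2: DROP seq=5053 -> fresh
Step 3: SEND seq=5119 -> fresh
Step 4: SEND seq=5053 -> retransmit
Step 6: SEND seq=7114 -> fresh
Step 7: SEND seq=5275 -> fresh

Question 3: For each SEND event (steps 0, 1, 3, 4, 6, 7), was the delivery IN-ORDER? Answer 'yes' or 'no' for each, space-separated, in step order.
Step 0: SEND seq=5000 -> in-order
Step 1: SEND seq=7000 -> in-order
Step 3: SEND seq=5119 -> out-of-order
Step 4: SEND seq=5053 -> in-order
Step 6: SEND seq=7114 -> in-order
Step 7: SEND seq=5275 -> in-order

Answer: yes yes no yes yes yes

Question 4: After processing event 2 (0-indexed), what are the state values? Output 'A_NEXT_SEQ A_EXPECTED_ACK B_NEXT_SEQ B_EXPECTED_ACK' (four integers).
After event 0: A_seq=5053 A_ack=7000 B_seq=7000 B_ack=5053
After event 1: A_seq=5053 A_ack=7114 B_seq=7114 B_ack=5053
After event 2: A_seq=5119 A_ack=7114 B_seq=7114 B_ack=5053

5119 7114 7114 5053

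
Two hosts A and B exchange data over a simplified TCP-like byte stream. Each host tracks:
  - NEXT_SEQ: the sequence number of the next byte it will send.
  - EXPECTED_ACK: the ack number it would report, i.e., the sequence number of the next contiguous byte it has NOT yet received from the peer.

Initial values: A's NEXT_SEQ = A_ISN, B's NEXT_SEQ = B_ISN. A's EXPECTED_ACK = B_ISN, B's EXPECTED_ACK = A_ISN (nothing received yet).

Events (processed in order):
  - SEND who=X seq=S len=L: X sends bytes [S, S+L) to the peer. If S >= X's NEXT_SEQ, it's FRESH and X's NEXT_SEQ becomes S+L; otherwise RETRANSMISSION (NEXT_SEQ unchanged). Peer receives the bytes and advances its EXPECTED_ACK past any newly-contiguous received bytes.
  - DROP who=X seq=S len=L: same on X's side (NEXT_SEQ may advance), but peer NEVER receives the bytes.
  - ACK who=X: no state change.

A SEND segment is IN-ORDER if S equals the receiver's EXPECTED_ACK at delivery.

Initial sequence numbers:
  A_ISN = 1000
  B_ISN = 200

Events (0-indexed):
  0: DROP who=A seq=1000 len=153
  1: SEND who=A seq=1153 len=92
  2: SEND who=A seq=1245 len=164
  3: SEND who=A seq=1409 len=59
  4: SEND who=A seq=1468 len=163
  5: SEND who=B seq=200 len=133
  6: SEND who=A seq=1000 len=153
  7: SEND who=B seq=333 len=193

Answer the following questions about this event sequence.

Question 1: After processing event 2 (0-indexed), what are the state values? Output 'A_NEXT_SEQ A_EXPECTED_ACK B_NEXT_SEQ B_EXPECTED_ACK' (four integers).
After event 0: A_seq=1153 A_ack=200 B_seq=200 B_ack=1000
After event 1: A_seq=1245 A_ack=200 B_seq=200 B_ack=1000
After event 2: A_seq=1409 A_ack=200 B_seq=200 B_ack=1000

1409 200 200 1000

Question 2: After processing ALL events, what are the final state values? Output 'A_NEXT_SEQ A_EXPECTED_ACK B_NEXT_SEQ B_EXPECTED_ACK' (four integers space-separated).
Answer: 1631 526 526 1631

Derivation:
After event 0: A_seq=1153 A_ack=200 B_seq=200 B_ack=1000
After event 1: A_seq=1245 A_ack=200 B_seq=200 B_ack=1000
After event 2: A_seq=1409 A_ack=200 B_seq=200 B_ack=1000
After event 3: A_seq=1468 A_ack=200 B_seq=200 B_ack=1000
After event 4: A_seq=1631 A_ack=200 B_seq=200 B_ack=1000
After event 5: A_seq=1631 A_ack=333 B_seq=333 B_ack=1000
After event 6: A_seq=1631 A_ack=333 B_seq=333 B_ack=1631
After event 7: A_seq=1631 A_ack=526 B_seq=526 B_ack=1631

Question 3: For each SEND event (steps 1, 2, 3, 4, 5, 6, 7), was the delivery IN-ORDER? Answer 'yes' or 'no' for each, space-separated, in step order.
Step 1: SEND seq=1153 -> out-of-order
Step 2: SEND seq=1245 -> out-of-order
Step 3: SEND seq=1409 -> out-of-order
Step 4: SEND seq=1468 -> out-of-order
Step 5: SEND seq=200 -> in-order
Step 6: SEND seq=1000 -> in-order
Step 7: SEND seq=333 -> in-order

Answer: no no no no yes yes yes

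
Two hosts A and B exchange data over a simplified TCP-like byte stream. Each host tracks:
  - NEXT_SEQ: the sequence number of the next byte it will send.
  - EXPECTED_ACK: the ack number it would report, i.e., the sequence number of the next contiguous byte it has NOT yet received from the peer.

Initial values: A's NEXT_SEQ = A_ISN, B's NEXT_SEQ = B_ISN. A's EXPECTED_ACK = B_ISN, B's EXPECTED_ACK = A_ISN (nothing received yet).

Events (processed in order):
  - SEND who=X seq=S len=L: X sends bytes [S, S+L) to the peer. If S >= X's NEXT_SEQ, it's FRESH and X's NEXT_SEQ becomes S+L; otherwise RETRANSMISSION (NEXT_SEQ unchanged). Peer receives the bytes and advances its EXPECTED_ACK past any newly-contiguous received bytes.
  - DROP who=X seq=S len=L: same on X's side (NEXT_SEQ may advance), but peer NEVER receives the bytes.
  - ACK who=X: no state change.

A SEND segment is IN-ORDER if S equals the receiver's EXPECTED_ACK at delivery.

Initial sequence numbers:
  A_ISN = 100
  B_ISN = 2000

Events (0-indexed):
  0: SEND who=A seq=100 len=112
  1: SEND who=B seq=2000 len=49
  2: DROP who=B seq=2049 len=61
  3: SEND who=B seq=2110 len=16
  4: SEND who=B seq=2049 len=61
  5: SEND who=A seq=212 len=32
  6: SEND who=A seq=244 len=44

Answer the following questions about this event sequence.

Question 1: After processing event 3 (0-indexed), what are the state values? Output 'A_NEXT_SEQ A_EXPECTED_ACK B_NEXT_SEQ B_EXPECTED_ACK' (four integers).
After event 0: A_seq=212 A_ack=2000 B_seq=2000 B_ack=212
After event 1: A_seq=212 A_ack=2049 B_seq=2049 B_ack=212
After event 2: A_seq=212 A_ack=2049 B_seq=2110 B_ack=212
After event 3: A_seq=212 A_ack=2049 B_seq=2126 B_ack=212

212 2049 2126 212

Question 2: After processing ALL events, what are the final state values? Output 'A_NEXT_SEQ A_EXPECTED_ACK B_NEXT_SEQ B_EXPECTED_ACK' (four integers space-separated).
After event 0: A_seq=212 A_ack=2000 B_seq=2000 B_ack=212
After event 1: A_seq=212 A_ack=2049 B_seq=2049 B_ack=212
After event 2: A_seq=212 A_ack=2049 B_seq=2110 B_ack=212
After event 3: A_seq=212 A_ack=2049 B_seq=2126 B_ack=212
After event 4: A_seq=212 A_ack=2126 B_seq=2126 B_ack=212
After event 5: A_seq=244 A_ack=2126 B_seq=2126 B_ack=244
After event 6: A_seq=288 A_ack=2126 B_seq=2126 B_ack=288

Answer: 288 2126 2126 288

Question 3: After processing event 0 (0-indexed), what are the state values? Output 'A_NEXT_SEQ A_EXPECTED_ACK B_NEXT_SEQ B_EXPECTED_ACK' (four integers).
After event 0: A_seq=212 A_ack=2000 B_seq=2000 B_ack=212

212 2000 2000 212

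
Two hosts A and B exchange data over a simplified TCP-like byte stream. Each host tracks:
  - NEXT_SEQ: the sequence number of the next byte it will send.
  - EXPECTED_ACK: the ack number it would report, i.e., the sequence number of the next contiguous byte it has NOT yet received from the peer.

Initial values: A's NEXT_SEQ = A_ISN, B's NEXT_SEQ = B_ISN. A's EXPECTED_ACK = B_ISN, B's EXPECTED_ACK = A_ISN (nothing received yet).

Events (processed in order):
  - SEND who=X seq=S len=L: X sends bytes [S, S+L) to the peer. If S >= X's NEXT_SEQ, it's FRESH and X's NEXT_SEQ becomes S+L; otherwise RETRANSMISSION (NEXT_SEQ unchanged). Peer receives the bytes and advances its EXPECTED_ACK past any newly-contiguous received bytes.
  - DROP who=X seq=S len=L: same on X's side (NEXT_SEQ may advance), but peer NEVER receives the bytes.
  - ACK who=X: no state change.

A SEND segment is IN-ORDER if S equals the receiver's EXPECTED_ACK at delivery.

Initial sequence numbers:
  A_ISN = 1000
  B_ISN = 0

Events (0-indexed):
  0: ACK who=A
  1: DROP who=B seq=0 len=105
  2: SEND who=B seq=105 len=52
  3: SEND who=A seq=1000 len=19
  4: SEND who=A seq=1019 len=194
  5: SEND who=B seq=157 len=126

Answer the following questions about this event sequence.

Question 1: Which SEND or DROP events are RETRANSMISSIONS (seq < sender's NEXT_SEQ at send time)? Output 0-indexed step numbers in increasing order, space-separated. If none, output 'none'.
Step 1: DROP seq=0 -> fresh
Step 2: SEND seq=105 -> fresh
Step 3: SEND seq=1000 -> fresh
Step 4: SEND seq=1019 -> fresh
Step 5: SEND seq=157 -> fresh

Answer: none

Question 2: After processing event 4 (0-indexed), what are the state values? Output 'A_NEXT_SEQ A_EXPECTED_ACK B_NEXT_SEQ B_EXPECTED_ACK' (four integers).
After event 0: A_seq=1000 A_ack=0 B_seq=0 B_ack=1000
After event 1: A_seq=1000 A_ack=0 B_seq=105 B_ack=1000
After event 2: A_seq=1000 A_ack=0 B_seq=157 B_ack=1000
After event 3: A_seq=1019 A_ack=0 B_seq=157 B_ack=1019
After event 4: A_seq=1213 A_ack=0 B_seq=157 B_ack=1213

1213 0 157 1213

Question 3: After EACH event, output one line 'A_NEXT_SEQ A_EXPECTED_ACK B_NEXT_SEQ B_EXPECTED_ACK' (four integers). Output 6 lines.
1000 0 0 1000
1000 0 105 1000
1000 0 157 1000
1019 0 157 1019
1213 0 157 1213
1213 0 283 1213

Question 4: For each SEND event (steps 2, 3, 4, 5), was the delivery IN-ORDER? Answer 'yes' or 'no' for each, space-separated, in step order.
Answer: no yes yes no

Derivation:
Step 2: SEND seq=105 -> out-of-order
Step 3: SEND seq=1000 -> in-order
Step 4: SEND seq=1019 -> in-order
Step 5: SEND seq=157 -> out-of-order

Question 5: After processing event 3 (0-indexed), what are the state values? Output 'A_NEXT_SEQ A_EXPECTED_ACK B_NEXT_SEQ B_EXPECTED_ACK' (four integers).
After event 0: A_seq=1000 A_ack=0 B_seq=0 B_ack=1000
After event 1: A_seq=1000 A_ack=0 B_seq=105 B_ack=1000
After event 2: A_seq=1000 A_ack=0 B_seq=157 B_ack=1000
After event 3: A_seq=1019 A_ack=0 B_seq=157 B_ack=1019

1019 0 157 1019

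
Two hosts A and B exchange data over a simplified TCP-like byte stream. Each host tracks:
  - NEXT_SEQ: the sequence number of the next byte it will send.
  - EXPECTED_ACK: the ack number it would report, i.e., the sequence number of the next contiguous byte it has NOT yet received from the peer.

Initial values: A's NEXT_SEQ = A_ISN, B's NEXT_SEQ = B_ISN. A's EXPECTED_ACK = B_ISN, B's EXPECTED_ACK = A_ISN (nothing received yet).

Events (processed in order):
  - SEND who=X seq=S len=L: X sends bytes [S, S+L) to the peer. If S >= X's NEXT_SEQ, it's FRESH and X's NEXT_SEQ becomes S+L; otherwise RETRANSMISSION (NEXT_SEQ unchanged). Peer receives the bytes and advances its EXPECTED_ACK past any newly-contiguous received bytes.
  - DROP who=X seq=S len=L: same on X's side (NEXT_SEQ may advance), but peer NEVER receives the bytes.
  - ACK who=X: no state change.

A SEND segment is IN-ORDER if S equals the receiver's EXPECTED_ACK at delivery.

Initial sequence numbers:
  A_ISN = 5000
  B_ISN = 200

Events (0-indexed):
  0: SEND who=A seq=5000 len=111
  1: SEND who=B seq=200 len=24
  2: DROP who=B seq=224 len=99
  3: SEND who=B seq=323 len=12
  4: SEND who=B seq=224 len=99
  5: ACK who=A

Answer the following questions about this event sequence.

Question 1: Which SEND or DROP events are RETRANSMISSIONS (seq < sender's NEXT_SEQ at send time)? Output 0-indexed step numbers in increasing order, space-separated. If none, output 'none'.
Step 0: SEND seq=5000 -> fresh
Step 1: SEND seq=200 -> fresh
Step 2: DROP seq=224 -> fresh
Step 3: SEND seq=323 -> fresh
Step 4: SEND seq=224 -> retransmit

Answer: 4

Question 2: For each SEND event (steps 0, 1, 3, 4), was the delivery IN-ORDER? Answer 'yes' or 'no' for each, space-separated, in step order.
Answer: yes yes no yes

Derivation:
Step 0: SEND seq=5000 -> in-order
Step 1: SEND seq=200 -> in-order
Step 3: SEND seq=323 -> out-of-order
Step 4: SEND seq=224 -> in-order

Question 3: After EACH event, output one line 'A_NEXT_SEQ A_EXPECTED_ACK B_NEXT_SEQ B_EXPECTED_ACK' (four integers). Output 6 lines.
5111 200 200 5111
5111 224 224 5111
5111 224 323 5111
5111 224 335 5111
5111 335 335 5111
5111 335 335 5111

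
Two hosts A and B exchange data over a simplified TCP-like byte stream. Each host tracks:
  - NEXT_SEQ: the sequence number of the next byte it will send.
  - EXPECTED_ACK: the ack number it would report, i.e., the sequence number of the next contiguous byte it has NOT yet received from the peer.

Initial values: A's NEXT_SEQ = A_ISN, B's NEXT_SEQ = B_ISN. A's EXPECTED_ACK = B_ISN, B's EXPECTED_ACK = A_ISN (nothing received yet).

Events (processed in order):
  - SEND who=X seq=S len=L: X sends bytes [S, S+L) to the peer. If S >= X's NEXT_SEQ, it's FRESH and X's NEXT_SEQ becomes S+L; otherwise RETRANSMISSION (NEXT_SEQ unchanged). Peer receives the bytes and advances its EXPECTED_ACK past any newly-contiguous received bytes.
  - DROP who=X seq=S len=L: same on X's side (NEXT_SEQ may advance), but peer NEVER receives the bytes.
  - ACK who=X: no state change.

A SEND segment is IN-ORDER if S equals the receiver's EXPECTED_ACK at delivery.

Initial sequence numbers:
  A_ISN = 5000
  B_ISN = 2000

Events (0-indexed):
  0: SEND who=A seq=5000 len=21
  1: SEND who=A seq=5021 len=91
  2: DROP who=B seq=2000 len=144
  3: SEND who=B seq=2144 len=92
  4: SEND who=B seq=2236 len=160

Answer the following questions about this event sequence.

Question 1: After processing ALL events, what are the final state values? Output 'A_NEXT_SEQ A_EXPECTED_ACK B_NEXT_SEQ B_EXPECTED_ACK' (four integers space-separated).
Answer: 5112 2000 2396 5112

Derivation:
After event 0: A_seq=5021 A_ack=2000 B_seq=2000 B_ack=5021
After event 1: A_seq=5112 A_ack=2000 B_seq=2000 B_ack=5112
After event 2: A_seq=5112 A_ack=2000 B_seq=2144 B_ack=5112
After event 3: A_seq=5112 A_ack=2000 B_seq=2236 B_ack=5112
After event 4: A_seq=5112 A_ack=2000 B_seq=2396 B_ack=5112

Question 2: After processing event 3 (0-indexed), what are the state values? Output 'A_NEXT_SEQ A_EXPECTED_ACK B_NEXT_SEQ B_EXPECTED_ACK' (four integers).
After event 0: A_seq=5021 A_ack=2000 B_seq=2000 B_ack=5021
After event 1: A_seq=5112 A_ack=2000 B_seq=2000 B_ack=5112
After event 2: A_seq=5112 A_ack=2000 B_seq=2144 B_ack=5112
After event 3: A_seq=5112 A_ack=2000 B_seq=2236 B_ack=5112

5112 2000 2236 5112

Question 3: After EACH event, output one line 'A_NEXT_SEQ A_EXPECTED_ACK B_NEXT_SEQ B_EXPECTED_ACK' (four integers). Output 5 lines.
5021 2000 2000 5021
5112 2000 2000 5112
5112 2000 2144 5112
5112 2000 2236 5112
5112 2000 2396 5112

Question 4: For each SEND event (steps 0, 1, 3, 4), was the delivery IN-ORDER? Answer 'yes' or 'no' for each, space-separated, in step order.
Step 0: SEND seq=5000 -> in-order
Step 1: SEND seq=5021 -> in-order
Step 3: SEND seq=2144 -> out-of-order
Step 4: SEND seq=2236 -> out-of-order

Answer: yes yes no no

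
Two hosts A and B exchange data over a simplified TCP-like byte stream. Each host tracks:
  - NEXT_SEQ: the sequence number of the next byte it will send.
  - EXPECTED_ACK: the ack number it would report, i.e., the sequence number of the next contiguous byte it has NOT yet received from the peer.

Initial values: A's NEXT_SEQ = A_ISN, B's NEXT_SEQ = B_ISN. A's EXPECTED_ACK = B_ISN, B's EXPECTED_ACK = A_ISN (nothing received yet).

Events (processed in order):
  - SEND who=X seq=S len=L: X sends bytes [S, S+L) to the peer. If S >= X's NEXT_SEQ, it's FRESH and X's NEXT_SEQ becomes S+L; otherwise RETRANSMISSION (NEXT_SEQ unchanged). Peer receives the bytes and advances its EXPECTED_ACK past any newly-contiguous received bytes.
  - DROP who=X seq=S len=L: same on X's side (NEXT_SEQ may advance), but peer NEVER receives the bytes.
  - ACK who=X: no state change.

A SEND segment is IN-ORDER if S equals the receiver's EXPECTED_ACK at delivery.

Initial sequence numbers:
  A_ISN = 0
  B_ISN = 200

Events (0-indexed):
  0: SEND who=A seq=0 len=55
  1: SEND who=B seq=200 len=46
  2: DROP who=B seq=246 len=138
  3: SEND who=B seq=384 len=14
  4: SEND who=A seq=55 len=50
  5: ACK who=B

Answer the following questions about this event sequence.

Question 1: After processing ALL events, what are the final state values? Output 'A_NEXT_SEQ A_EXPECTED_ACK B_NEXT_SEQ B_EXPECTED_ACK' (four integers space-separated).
Answer: 105 246 398 105

Derivation:
After event 0: A_seq=55 A_ack=200 B_seq=200 B_ack=55
After event 1: A_seq=55 A_ack=246 B_seq=246 B_ack=55
After event 2: A_seq=55 A_ack=246 B_seq=384 B_ack=55
After event 3: A_seq=55 A_ack=246 B_seq=398 B_ack=55
After event 4: A_seq=105 A_ack=246 B_seq=398 B_ack=105
After event 5: A_seq=105 A_ack=246 B_seq=398 B_ack=105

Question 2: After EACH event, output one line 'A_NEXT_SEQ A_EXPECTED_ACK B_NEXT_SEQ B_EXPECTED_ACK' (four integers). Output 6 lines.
55 200 200 55
55 246 246 55
55 246 384 55
55 246 398 55
105 246 398 105
105 246 398 105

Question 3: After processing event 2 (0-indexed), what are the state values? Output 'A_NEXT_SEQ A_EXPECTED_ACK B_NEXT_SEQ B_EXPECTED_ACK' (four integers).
After event 0: A_seq=55 A_ack=200 B_seq=200 B_ack=55
After event 1: A_seq=55 A_ack=246 B_seq=246 B_ack=55
After event 2: A_seq=55 A_ack=246 B_seq=384 B_ack=55

55 246 384 55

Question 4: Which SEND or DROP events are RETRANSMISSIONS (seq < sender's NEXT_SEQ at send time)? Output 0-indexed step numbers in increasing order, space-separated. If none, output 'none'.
Step 0: SEND seq=0 -> fresh
Step 1: SEND seq=200 -> fresh
Step 2: DROP seq=246 -> fresh
Step 3: SEND seq=384 -> fresh
Step 4: SEND seq=55 -> fresh

Answer: none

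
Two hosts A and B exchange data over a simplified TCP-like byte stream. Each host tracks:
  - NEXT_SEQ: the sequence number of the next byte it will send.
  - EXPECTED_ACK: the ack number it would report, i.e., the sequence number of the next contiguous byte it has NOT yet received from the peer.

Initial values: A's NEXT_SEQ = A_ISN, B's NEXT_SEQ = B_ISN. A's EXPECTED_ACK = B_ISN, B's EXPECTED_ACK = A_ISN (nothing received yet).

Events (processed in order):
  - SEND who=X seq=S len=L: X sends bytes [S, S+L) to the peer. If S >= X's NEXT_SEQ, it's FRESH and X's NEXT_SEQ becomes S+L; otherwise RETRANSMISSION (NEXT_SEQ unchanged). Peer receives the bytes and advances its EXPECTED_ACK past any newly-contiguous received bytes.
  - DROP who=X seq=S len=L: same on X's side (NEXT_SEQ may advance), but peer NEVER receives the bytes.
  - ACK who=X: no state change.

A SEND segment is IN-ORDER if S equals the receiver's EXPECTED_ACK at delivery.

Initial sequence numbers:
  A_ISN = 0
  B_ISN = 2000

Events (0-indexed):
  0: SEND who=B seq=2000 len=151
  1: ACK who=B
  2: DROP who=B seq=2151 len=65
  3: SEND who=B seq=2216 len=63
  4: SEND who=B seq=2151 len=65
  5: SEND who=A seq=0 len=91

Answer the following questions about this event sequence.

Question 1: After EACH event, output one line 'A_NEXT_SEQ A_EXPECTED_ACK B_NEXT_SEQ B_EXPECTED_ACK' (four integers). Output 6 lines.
0 2151 2151 0
0 2151 2151 0
0 2151 2216 0
0 2151 2279 0
0 2279 2279 0
91 2279 2279 91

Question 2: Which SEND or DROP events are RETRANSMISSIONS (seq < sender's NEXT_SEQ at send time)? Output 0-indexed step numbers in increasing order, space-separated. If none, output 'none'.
Answer: 4

Derivation:
Step 0: SEND seq=2000 -> fresh
Step 2: DROP seq=2151 -> fresh
Step 3: SEND seq=2216 -> fresh
Step 4: SEND seq=2151 -> retransmit
Step 5: SEND seq=0 -> fresh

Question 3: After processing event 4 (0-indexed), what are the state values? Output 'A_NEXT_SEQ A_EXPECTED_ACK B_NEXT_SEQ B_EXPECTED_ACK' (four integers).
After event 0: A_seq=0 A_ack=2151 B_seq=2151 B_ack=0
After event 1: A_seq=0 A_ack=2151 B_seq=2151 B_ack=0
After event 2: A_seq=0 A_ack=2151 B_seq=2216 B_ack=0
After event 3: A_seq=0 A_ack=2151 B_seq=2279 B_ack=0
After event 4: A_seq=0 A_ack=2279 B_seq=2279 B_ack=0

0 2279 2279 0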